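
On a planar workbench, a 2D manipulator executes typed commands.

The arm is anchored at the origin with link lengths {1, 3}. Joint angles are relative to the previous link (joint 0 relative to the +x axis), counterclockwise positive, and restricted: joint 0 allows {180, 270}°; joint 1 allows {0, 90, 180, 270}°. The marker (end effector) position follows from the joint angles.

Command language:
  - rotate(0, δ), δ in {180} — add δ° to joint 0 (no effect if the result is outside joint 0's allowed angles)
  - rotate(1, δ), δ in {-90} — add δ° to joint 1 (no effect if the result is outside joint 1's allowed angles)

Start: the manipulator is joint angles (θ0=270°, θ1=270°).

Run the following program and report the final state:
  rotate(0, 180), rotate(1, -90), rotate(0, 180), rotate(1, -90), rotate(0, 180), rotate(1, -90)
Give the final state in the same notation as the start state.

from: joint angles (θ0=270°, θ1=270°)
[1] after rotate(0, 180): joint angles (θ0=270°, θ1=270°)
[2] after rotate(1, -90): joint angles (θ0=270°, θ1=180°)
[3] after rotate(0, 180): joint angles (θ0=270°, θ1=180°)
[4] after rotate(1, -90): joint angles (θ0=270°, θ1=90°)
[5] after rotate(0, 180): joint angles (θ0=270°, θ1=90°)
[6] after rotate(1, -90): joint angles (θ0=270°, θ1=0°)

joint angles (θ0=270°, θ1=0°)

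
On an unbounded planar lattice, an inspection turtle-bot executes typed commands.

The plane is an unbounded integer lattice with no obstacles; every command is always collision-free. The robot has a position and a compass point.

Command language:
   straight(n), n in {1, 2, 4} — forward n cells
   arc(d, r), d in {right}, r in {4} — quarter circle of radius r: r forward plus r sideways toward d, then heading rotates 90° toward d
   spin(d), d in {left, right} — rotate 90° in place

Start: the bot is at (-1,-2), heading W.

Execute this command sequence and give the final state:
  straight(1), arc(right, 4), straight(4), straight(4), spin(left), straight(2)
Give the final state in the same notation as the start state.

at (-8,10), heading W

t0: at (-1,-2), heading W
step 1 (straight(1)): at (-2,-2), heading W
step 2 (arc(right, 4)): at (-6,2), heading N
step 3 (straight(4)): at (-6,6), heading N
step 4 (straight(4)): at (-6,10), heading N
step 5 (spin(left)): at (-6,10), heading W
step 6 (straight(2)): at (-8,10), heading W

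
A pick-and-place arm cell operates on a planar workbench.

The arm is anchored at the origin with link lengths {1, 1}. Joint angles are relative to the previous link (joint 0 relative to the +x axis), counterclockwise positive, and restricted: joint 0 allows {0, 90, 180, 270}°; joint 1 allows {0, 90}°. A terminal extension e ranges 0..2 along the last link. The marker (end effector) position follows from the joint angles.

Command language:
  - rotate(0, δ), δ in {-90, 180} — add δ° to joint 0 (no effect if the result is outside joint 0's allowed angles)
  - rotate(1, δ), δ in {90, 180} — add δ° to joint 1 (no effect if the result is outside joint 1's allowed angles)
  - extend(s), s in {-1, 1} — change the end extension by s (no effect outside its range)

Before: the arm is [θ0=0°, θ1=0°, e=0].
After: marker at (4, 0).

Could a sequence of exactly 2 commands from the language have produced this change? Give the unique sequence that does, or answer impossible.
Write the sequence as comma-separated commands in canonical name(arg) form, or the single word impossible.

t0: [θ0=0°, θ1=0°, e=0]
t=1 extend(1) ⇒ [θ0=0°, θ1=0°, e=1]
t=2 extend(1) ⇒ [θ0=0°, θ1=0°, e=2]
no other 2-command option fits: unique.

extend(1), extend(1)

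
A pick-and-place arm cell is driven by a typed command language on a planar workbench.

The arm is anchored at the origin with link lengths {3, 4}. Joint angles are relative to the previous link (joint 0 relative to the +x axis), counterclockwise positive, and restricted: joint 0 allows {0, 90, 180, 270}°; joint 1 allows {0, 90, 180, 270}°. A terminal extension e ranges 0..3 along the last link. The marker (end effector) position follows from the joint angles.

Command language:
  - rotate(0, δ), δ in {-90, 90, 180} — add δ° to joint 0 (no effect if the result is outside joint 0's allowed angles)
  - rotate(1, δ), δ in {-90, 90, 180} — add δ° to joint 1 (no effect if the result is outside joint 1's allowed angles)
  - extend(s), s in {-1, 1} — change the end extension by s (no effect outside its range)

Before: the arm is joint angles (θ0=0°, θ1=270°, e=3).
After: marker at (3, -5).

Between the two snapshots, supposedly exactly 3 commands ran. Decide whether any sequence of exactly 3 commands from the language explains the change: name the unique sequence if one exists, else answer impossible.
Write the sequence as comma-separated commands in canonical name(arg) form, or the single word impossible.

key: order matters: swapping extend(1) and extend(-1) lands elsewhere
from: joint angles (θ0=0°, θ1=270°, e=3)
step 1 (extend(1)): joint angles (θ0=0°, θ1=270°, e=3)
step 2 (extend(-1)): joint angles (θ0=0°, θ1=270°, e=2)
step 3 (extend(-1)): joint angles (θ0=0°, θ1=270°, e=1)
uniquely the one of 512 3-step routes that fits.

extend(1), extend(-1), extend(-1)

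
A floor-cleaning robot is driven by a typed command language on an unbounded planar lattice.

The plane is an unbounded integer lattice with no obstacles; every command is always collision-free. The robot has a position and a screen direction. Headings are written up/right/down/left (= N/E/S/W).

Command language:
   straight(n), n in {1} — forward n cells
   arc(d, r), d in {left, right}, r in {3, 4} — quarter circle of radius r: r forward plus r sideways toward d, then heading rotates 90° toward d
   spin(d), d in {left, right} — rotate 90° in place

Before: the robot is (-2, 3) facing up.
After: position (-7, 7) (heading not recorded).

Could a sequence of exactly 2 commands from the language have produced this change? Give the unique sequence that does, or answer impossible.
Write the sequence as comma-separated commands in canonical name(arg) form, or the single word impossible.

arc(left, 4), straight(1)

key: running straight(1) before arc(left, 4) would end elsewhere — order is forced
t0: (-2, 3) facing up
t=1 arc(left, 4) ⇒ (-6, 7) facing left
t=2 straight(1) ⇒ (-7, 7) facing left
no rival 2-sequence matches.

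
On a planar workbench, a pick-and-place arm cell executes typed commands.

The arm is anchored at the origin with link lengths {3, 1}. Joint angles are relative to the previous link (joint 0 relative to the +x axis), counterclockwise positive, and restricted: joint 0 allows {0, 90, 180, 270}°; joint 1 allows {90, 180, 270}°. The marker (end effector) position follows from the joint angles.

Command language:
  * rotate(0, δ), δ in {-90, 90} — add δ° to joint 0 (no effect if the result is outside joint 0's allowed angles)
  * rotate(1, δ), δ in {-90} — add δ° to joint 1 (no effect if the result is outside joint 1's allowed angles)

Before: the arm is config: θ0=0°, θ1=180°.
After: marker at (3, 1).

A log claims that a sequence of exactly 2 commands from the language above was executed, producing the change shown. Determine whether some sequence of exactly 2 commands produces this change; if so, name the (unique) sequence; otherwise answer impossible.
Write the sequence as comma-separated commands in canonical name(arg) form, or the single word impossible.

from: config: θ0=0°, θ1=180°
step 1 (rotate(1, -90)): config: θ0=0°, θ1=90°
step 2 (rotate(1, -90)): config: θ0=0°, θ1=90°
no rival 2-sequence matches.

rotate(1, -90), rotate(1, -90)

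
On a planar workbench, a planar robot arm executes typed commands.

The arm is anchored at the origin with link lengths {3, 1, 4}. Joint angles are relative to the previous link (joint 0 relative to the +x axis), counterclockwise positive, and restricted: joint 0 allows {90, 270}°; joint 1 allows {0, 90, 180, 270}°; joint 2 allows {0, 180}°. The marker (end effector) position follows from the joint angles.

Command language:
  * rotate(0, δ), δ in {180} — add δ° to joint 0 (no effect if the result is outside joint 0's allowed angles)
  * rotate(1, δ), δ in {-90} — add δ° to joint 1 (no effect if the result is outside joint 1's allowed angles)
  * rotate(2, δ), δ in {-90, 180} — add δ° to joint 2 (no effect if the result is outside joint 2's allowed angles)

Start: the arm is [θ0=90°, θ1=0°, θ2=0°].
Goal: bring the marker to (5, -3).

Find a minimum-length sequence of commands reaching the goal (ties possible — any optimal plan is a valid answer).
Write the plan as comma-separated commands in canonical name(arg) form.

rotate(0, 180), rotate(1, -90), rotate(1, -90), rotate(1, -90)

start: [θ0=90°, θ1=0°, θ2=0°]
step 1 (rotate(0, 180)): [θ0=270°, θ1=0°, θ2=0°]
step 2 (rotate(1, -90)): [θ0=270°, θ1=270°, θ2=0°]
step 3 (rotate(1, -90)): [θ0=270°, θ1=180°, θ2=0°]
step 4 (rotate(1, -90)): [θ0=270°, θ1=90°, θ2=0°]
minimal: 4 command(s), checked below 4.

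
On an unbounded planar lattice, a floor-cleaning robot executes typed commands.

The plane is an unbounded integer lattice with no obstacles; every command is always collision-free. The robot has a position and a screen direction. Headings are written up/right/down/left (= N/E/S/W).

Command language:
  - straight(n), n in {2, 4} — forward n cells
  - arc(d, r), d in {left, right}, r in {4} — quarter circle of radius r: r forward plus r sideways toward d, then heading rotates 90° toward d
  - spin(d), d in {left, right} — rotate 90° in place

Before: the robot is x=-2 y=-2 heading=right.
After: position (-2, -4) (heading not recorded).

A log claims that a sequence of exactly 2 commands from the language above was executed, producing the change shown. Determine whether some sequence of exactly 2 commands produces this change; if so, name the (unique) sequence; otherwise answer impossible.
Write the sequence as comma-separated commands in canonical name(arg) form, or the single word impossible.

spin(right), straight(2)

key: running straight(2) before spin(right) would end elsewhere — order is forced
t0: x=-2 y=-2 heading=right
[1] after spin(right): x=-2 y=-2 heading=down
[2] after straight(2): x=-2 y=-4 heading=down
no other 2-command option fits: unique.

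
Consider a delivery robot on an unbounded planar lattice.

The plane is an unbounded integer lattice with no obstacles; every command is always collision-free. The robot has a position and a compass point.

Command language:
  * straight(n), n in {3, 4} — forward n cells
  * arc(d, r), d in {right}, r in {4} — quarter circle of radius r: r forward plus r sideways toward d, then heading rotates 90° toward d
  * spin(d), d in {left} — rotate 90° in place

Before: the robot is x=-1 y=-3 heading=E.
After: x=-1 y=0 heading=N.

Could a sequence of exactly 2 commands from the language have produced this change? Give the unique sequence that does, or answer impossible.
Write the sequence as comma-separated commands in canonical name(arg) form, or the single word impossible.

key: cell and facing (now N) both changed — the 2 commands mix motion and turning
from: x=-1 y=-3 heading=E
1. spin(left) → x=-1 y=-3 heading=N
2. straight(3) → x=-1 y=0 heading=N
no other 2-command option fits: unique.

spin(left), straight(3)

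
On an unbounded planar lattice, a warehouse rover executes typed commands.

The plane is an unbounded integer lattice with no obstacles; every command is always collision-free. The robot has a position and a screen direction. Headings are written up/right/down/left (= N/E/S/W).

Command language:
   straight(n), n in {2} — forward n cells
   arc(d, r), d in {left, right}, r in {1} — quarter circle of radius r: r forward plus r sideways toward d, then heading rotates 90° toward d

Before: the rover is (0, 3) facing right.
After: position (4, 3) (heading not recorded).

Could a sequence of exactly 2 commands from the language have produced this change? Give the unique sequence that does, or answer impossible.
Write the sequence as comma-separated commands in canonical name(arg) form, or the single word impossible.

straight(2), straight(2)

begin: (0, 3) facing right
step 1 (straight(2)): (2, 3) facing right
step 2 (straight(2)): (4, 3) facing right
all 9 alternatives checked — unique.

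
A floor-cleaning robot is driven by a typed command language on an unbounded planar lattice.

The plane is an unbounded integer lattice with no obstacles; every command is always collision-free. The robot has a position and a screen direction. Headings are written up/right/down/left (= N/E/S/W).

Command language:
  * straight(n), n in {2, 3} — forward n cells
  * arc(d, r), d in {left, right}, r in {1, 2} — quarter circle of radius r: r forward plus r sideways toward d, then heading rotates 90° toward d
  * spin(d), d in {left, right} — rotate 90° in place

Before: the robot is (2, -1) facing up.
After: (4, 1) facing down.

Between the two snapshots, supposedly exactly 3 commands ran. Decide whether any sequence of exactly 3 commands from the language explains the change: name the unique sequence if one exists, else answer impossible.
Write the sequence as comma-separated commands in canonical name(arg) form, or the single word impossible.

straight(2), arc(right, 1), arc(right, 1)

key: position moved to (4,1) AND the heading swung to S — translation plus rotation needed
start: (2, -1) facing up
1. straight(2) → (2, 1) facing up
2. arc(right, 1) → (3, 2) facing right
3. arc(right, 1) → (4, 1) facing down
uniquely the one of 512 3-step routes that fits.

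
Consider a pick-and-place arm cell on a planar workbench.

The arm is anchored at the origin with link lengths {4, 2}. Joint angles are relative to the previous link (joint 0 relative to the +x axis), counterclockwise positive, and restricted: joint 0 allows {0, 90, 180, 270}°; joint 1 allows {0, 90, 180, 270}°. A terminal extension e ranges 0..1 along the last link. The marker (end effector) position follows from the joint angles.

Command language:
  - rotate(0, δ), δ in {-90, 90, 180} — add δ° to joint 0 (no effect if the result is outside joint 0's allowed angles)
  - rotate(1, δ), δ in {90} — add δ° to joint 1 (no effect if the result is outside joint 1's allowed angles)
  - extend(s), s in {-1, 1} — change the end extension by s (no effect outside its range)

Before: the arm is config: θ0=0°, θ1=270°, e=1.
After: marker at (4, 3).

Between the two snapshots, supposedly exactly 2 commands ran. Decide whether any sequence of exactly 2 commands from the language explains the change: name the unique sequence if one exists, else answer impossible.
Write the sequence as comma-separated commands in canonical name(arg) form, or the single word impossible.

rotate(1, 90), rotate(1, 90)

start: config: θ0=0°, θ1=270°, e=1
[1] after rotate(1, 90): config: θ0=0°, θ1=0°, e=1
[2] after rotate(1, 90): config: θ0=0°, θ1=90°, e=1
uniquely the one of 36 2-step routes that fits.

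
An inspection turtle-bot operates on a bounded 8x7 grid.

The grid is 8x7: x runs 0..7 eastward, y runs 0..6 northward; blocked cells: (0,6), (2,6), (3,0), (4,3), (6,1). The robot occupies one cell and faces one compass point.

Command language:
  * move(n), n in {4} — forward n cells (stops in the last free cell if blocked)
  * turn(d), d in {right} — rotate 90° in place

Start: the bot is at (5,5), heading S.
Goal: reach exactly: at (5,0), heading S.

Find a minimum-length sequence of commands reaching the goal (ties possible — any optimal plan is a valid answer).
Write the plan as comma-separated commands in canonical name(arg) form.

from: at (5,5), heading S
[1] after move(4): at (5,1), heading S
[2] after move(4): at (5,0), heading S
no 1-step plan works, so 2 is optimal.

move(4), move(4)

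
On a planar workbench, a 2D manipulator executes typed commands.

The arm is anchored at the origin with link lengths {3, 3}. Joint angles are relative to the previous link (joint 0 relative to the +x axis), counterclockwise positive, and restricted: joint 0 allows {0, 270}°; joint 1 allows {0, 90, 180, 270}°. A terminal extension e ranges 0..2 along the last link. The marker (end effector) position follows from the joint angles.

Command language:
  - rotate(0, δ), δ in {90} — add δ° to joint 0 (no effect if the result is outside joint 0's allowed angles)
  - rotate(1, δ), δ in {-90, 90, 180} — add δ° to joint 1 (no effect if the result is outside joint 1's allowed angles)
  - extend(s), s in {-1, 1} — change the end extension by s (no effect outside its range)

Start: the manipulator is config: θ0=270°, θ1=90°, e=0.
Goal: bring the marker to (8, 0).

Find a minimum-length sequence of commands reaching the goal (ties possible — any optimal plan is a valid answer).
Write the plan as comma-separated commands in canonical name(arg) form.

t0: config: θ0=270°, θ1=90°, e=0
1. rotate(0, 90) → config: θ0=0°, θ1=90°, e=0
2. rotate(1, -90) → config: θ0=0°, θ1=0°, e=0
3. extend(1) → config: θ0=0°, θ1=0°, e=1
4. extend(1) → config: θ0=0°, θ1=0°, e=2
shorter routes all fall short; 4 is best.

rotate(0, 90), rotate(1, -90), extend(1), extend(1)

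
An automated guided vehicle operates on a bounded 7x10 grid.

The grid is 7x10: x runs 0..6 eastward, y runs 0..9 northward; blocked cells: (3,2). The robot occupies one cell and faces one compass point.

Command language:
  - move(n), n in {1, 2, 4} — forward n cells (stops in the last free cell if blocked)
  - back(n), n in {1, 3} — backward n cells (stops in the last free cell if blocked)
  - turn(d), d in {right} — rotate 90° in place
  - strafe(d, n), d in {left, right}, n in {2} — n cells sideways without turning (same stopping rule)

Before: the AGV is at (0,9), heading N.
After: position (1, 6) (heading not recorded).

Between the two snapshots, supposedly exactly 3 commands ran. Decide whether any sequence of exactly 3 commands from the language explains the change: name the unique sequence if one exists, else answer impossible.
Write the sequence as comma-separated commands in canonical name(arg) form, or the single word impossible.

key: order matters: swapping back(3) and move(1) lands elsewhere
start: at (0,9), heading N
step 1 (back(3)): at (0,6), heading N
step 2 (turn(right)): at (0,6), heading E
step 3 (move(1)): at (1,6), heading E
no other 3-command option fits: unique.

back(3), turn(right), move(1)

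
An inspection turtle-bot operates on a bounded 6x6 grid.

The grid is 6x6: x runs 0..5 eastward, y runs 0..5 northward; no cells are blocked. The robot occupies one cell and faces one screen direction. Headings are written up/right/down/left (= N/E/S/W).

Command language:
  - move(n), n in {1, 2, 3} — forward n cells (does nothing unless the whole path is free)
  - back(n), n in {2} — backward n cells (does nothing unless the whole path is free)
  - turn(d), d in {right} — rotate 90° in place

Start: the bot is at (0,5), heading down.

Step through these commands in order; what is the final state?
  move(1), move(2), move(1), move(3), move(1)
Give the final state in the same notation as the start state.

initial: at (0,5), heading down
step 1 (move(1)): at (0,4), heading down
step 2 (move(2)): at (0,2), heading down
step 3 (move(1)): at (0,1), heading down
step 4 (move(3)): at (0,1), heading down
step 5 (move(1)): at (0,0), heading down

at (0,0), heading down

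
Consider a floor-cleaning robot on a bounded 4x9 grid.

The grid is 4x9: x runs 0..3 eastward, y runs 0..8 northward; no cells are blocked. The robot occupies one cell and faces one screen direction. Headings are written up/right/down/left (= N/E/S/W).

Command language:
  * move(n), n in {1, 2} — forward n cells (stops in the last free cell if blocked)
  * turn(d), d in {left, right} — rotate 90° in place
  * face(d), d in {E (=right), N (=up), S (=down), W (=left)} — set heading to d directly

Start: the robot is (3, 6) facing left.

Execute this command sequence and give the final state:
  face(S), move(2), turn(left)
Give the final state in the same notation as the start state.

initial: (3, 6) facing left
1. face(S) → (3, 6) facing down
2. move(2) → (3, 4) facing down
3. turn(left) → (3, 4) facing right

(3, 4) facing right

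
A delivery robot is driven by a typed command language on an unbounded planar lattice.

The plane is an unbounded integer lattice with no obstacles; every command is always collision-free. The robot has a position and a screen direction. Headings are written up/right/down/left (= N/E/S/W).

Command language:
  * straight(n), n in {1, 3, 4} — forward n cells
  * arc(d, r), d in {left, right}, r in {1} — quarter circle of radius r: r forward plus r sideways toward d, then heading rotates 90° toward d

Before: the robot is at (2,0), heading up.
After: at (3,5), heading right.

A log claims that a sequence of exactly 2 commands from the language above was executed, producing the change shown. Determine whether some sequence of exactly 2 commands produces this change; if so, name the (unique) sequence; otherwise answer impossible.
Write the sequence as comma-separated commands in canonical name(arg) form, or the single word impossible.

straight(4), arc(right, 1)

key: cell and facing (now E) both changed — the 2 commands mix motion and turning
t0: at (2,0), heading up
1. straight(4) → at (2,4), heading up
2. arc(right, 1) → at (3,5), heading right
all 25 alternatives checked — unique.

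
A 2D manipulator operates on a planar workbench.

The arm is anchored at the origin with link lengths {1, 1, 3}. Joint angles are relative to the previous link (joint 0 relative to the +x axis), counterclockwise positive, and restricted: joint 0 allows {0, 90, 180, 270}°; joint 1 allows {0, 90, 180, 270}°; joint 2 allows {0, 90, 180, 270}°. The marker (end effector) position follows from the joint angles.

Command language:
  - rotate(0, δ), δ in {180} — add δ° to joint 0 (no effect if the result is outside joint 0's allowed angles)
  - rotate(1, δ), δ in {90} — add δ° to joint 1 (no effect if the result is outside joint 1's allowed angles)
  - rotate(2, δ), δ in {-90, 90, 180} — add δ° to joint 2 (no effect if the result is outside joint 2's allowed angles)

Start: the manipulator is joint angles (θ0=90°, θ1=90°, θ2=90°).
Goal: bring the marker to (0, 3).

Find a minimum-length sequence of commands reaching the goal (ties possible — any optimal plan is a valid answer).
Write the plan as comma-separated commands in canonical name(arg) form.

rotate(1, 90), rotate(2, 90)

begin: joint angles (θ0=90°, θ1=90°, θ2=90°)
step 1 (rotate(1, 90)): joint angles (θ0=90°, θ1=180°, θ2=90°)
step 2 (rotate(2, 90)): joint angles (θ0=90°, θ1=180°, θ2=180°)
no 1-step plan works, so 2 is optimal.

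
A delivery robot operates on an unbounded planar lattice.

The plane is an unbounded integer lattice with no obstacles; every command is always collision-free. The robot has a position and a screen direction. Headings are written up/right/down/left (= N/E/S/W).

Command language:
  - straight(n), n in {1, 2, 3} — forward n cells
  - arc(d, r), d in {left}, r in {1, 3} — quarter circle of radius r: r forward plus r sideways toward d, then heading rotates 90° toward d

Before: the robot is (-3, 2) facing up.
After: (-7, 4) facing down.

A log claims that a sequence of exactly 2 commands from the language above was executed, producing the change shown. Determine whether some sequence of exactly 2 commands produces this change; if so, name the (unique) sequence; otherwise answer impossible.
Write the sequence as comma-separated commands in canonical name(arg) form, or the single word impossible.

arc(left, 3), arc(left, 1)

key: position moved to (-7,4) AND the heading swung to S — translation plus rotation needed
from: (-3, 2) facing up
t=1 arc(left, 3) ⇒ (-6, 5) facing left
t=2 arc(left, 1) ⇒ (-7, 4) facing down
uniquely the one of 25 2-step routes that fits.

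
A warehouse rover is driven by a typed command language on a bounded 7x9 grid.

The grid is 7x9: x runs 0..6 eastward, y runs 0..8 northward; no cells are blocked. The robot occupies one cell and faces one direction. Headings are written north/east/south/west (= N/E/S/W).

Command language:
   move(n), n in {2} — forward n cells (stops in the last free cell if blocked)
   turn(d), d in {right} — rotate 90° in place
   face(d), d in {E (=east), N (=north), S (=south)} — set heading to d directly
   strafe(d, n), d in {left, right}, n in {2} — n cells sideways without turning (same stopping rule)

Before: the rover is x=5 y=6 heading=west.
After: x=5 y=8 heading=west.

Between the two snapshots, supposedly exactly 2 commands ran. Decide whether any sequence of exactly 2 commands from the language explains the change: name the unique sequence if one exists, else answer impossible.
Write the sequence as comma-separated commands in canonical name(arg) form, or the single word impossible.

strafe(right, 2), strafe(right, 2)

key: still facing W at the end — nothing in the sequence rotates
t0: x=5 y=6 heading=west
1. strafe(right, 2) → x=5 y=8 heading=west
2. strafe(right, 2) → x=5 y=8 heading=west
all 49 alternatives checked — unique.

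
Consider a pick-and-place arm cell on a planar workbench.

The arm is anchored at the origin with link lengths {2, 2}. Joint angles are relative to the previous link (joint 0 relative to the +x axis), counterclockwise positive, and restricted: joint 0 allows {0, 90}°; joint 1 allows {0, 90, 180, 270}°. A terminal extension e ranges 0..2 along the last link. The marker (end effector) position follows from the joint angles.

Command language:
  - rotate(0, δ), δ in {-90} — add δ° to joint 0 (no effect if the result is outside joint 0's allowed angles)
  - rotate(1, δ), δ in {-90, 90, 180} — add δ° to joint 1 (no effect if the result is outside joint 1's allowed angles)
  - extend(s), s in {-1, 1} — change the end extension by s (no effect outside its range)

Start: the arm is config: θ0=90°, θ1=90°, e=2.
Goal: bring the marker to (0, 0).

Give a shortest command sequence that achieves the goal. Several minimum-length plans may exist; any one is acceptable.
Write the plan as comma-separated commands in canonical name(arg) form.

rotate(1, 90), extend(-1), extend(-1)

from: config: θ0=90°, θ1=90°, e=2
[1] after rotate(1, 90): config: θ0=90°, θ1=180°, e=2
[2] after extend(-1): config: θ0=90°, θ1=180°, e=1
[3] after extend(-1): config: θ0=90°, θ1=180°, e=0
shorter routes all fall short; 3 is best.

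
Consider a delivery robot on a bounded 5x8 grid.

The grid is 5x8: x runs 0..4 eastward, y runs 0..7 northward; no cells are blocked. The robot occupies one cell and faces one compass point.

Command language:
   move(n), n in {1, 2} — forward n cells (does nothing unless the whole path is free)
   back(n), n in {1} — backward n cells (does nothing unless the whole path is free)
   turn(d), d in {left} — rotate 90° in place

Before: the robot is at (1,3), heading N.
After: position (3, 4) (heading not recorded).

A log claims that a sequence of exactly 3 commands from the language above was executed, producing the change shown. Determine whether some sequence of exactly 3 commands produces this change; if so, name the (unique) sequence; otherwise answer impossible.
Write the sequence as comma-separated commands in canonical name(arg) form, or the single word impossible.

impossible

all 64 sequences checked — none match.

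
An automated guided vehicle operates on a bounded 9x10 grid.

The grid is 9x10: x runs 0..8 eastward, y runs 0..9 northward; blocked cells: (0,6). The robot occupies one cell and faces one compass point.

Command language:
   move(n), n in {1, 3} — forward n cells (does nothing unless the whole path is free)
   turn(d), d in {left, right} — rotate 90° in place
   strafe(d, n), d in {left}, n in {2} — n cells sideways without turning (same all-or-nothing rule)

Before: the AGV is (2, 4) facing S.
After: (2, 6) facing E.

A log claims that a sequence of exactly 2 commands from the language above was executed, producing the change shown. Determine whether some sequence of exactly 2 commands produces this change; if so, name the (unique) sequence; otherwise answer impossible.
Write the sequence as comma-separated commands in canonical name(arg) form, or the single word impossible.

turn(left), strafe(left, 2)

key: running strafe(left, 2) before turn(left) would end elsewhere — order is forced
from: (2, 4) facing S
t=1 turn(left) ⇒ (2, 4) facing E
t=2 strafe(left, 2) ⇒ (2, 6) facing E
all 25 alternatives checked — unique.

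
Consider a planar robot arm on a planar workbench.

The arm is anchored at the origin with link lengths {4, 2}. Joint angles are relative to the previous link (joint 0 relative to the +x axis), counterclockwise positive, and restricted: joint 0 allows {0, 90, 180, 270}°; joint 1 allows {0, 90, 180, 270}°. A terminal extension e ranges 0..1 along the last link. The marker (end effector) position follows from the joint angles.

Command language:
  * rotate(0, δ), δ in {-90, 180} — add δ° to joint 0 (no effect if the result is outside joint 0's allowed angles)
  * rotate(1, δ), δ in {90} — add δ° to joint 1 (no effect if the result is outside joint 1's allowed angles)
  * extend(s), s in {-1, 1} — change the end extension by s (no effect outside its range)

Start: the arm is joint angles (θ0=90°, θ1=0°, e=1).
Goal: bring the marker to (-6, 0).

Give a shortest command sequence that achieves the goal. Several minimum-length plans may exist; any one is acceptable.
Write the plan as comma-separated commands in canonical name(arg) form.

from: joint angles (θ0=90°, θ1=0°, e=1)
1. rotate(0, -90) → joint angles (θ0=0°, θ1=0°, e=1)
2. rotate(0, 180) → joint angles (θ0=180°, θ1=0°, e=1)
3. extend(-1) → joint angles (θ0=180°, θ1=0°, e=0)
minimal: 3 command(s), checked below 3.

rotate(0, -90), rotate(0, 180), extend(-1)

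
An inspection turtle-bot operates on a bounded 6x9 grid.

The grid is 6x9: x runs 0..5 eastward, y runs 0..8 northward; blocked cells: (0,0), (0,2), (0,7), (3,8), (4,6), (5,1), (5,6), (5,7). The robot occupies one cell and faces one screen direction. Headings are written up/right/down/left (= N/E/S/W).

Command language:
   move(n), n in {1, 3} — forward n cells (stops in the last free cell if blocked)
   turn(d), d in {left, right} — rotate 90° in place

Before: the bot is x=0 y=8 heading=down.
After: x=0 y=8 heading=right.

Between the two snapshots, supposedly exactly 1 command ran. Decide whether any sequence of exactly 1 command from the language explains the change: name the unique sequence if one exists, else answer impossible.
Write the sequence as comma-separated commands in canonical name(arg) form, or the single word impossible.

key: parked at (0,8) the whole time — nothing moves the robot
from: x=0 y=8 heading=down
[1] after turn(left): x=0 y=8 heading=right
no other 1-command option fits: unique.

turn(left)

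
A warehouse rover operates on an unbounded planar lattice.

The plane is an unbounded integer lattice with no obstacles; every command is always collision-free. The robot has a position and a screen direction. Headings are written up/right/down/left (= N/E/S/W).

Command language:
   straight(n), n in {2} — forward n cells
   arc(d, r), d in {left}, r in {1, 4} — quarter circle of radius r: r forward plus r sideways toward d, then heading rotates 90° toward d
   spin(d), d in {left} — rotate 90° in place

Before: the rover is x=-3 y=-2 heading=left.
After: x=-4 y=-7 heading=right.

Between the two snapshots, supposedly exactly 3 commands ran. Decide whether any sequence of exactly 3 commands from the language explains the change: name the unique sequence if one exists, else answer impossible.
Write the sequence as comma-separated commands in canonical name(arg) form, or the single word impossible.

key: order matters: swapping arc(left, 4) and straight(2) lands elsewhere
begin: x=-3 y=-2 heading=left
[1] after arc(left, 4): x=-7 y=-6 heading=down
[2] after arc(left, 1): x=-6 y=-7 heading=right
[3] after straight(2): x=-4 y=-7 heading=right
all 64 alternatives checked — unique.

arc(left, 4), arc(left, 1), straight(2)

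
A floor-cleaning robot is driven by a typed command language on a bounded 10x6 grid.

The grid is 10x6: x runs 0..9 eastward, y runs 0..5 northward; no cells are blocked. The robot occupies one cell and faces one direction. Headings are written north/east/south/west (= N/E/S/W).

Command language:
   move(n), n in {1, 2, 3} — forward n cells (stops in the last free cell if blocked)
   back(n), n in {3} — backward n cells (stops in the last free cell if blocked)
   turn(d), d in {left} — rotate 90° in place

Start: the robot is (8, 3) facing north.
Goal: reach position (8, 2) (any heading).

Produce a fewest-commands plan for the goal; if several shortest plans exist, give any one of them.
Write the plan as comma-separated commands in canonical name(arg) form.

begin: (8, 3) facing north
[1] after move(3): (8, 5) facing north
[2] after back(3): (8, 2) facing north
minimal: 2 command(s), checked below 2.

move(3), back(3)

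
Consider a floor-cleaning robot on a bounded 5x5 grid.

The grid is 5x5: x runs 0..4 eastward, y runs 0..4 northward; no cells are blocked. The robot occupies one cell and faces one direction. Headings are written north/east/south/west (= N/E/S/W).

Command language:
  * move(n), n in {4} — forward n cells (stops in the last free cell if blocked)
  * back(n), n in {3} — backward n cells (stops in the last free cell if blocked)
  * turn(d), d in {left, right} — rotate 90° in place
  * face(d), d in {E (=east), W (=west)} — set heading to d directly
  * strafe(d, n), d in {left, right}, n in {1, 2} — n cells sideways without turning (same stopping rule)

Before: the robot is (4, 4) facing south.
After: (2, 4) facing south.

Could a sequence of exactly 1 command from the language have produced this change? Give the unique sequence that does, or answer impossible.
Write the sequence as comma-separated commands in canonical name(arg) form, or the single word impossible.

strafe(right, 2)

key: still facing S — the one step turns nothing
initial: (4, 4) facing south
step 1 (strafe(right, 2)): (2, 4) facing south
uniquely the one of 10 1-step routes that fits.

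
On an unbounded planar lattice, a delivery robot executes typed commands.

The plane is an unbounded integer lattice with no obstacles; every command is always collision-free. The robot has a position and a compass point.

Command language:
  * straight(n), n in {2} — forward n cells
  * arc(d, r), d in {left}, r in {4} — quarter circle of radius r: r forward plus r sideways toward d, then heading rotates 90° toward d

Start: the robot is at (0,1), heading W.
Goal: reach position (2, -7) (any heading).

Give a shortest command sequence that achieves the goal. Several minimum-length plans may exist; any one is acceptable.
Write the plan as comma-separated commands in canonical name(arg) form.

arc(left, 4), arc(left, 4), straight(2)

t0: at (0,1), heading W
step 1 (arc(left, 4)): at (-4,-3), heading S
step 2 (arc(left, 4)): at (0,-7), heading E
step 3 (straight(2)): at (2,-7), heading E
shorter routes all fall short; 3 is best.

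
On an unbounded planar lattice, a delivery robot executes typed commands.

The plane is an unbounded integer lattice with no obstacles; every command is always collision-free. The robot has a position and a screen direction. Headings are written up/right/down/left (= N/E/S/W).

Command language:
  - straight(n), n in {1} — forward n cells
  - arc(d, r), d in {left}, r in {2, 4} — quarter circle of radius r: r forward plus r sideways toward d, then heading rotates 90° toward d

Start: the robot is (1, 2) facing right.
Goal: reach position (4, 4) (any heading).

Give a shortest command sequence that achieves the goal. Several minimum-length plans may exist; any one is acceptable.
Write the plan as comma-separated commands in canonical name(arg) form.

from: (1, 2) facing right
t=1 straight(1) ⇒ (2, 2) facing right
t=2 arc(left, 2) ⇒ (4, 4) facing up
minimal: 2 command(s), checked below 2.

straight(1), arc(left, 2)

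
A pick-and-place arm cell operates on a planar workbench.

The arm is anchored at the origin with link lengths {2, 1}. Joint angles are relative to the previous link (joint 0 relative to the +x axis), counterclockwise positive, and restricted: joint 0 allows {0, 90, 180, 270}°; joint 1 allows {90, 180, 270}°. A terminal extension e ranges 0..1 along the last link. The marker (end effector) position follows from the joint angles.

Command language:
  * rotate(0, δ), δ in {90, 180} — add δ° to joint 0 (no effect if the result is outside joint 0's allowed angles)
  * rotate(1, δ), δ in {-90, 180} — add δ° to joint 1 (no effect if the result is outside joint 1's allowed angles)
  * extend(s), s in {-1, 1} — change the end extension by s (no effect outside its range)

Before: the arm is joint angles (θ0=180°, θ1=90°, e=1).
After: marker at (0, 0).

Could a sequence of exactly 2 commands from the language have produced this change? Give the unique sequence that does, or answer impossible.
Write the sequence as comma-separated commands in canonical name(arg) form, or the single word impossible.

key: running rotate(1, -90) before rotate(1, 180) would end elsewhere — order is forced
from: joint angles (θ0=180°, θ1=90°, e=1)
1. rotate(1, 180) → joint angles (θ0=180°, θ1=270°, e=1)
2. rotate(1, -90) → joint angles (θ0=180°, θ1=180°, e=1)
all 36 alternatives checked — unique.

rotate(1, 180), rotate(1, -90)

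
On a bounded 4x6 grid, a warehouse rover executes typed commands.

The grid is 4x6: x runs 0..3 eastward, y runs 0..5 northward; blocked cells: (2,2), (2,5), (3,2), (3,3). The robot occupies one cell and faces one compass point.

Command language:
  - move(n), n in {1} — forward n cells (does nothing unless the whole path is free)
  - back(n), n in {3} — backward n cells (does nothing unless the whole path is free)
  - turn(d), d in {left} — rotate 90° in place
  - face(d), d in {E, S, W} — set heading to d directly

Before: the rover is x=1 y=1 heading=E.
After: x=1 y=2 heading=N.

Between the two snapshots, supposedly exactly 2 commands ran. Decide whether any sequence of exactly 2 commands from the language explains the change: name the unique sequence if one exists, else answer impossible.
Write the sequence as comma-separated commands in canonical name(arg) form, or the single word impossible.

turn(left), move(1)

key: order matters: swapping turn(left) and move(1) lands elsewhere
start: x=1 y=1 heading=E
step 1 (turn(left)): x=1 y=1 heading=N
step 2 (move(1)): x=1 y=2 heading=N
no rival 2-sequence matches.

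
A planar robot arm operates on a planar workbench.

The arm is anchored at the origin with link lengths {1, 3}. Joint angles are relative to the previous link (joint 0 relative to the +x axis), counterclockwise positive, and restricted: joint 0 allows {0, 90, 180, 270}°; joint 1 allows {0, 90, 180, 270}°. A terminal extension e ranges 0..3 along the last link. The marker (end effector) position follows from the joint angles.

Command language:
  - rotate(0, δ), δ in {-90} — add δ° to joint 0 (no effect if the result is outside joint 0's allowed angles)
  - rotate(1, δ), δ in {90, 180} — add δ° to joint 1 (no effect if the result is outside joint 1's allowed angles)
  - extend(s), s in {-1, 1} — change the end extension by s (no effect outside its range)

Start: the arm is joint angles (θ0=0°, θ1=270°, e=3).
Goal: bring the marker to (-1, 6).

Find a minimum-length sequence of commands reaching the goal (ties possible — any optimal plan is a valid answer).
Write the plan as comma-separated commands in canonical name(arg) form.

rotate(0, -90), rotate(0, -90)

initial: joint angles (θ0=0°, θ1=270°, e=3)
step 1 (rotate(0, -90)): joint angles (θ0=270°, θ1=270°, e=3)
step 2 (rotate(0, -90)): joint angles (θ0=180°, θ1=270°, e=3)
nothing shorter than 2 reaches the goal.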